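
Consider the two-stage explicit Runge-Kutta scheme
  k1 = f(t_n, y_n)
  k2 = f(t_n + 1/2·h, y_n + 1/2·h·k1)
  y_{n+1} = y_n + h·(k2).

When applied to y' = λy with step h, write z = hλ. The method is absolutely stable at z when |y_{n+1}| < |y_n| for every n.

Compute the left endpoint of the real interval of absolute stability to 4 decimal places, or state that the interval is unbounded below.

z* = -2.0000.

Set f=λy, z=hλ:
  k1=λy_n ⇒ h·k1=z·y_n;  k2=λ(1+1/2z)y_n ⇒ h·k2=z(1+1/2z)y_n
  y_{n+1}/y_n = 1 + z(1+1/2z) = 1 + z + 1/2z²
  Hence R(z) = 1 + z + 1/2z².

Find x<0 with |R(x)|<1.
x=-0.94: |R|=0.5018
R=1: x+1/2x²=0 ⇒ x=−2=-2.0000; min R=1−1/(4·1/2)=0.5000>−1
Confirm numerically:
  x=-1.735: |R|=0.77011 <1
  x=-1.675: |R|=0.72781 <1
  x=-1.551: |R|=0.65180 <1
  x=-0.887: |R|=0.50638 <1
  x=-2.567: |R|=1.72774 >1
  x=-2.548: |R|=1.69815 >1
So |R|<1 on (-2.0000, 0).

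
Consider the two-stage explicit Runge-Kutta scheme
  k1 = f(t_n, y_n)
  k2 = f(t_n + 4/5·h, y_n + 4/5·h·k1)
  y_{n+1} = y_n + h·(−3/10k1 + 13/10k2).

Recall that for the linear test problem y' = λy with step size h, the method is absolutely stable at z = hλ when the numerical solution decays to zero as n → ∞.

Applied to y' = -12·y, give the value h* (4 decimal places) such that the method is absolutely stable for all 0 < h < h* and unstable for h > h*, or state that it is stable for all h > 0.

Set f=λy, z=hλ:
  k1=λy_n ⇒ h·k1=z·y_n;  k2=λ(1+4/5z)y_n ⇒ h·k2=z(1+4/5z)y_n
  y_{n+1}/y_n = 1 − 3/10z + 13/10z(1+4/5z) = 1 + z + 26/25z²
  ⇒ R(z) = 1 + z + 26/25z².

Find x<0 with |R(x)|<1.
x=-0.73: |R|=0.8242
R=1: x+26/25x²=0 ⇒ x=−25/26=-0.9615; min R=1−1/(4·26/25)=0.7596>−1
Confirm numerically:
  x=-0.893: |R|=0.93635 <1
  x=-0.810: |R|=0.87234 <1
  x=-0.714: |R|=0.81619 <1
  x=-0.638: |R|=0.78533 <1
  x=-1.346: |R|=1.53818 >1
  x=-1.320: |R|=1.49210 >1
So |R|<1 on (-0.9615, 0).

(-0.9615,0); λ=-12 ⇒ h* = (25/26)/12 = 0.0801.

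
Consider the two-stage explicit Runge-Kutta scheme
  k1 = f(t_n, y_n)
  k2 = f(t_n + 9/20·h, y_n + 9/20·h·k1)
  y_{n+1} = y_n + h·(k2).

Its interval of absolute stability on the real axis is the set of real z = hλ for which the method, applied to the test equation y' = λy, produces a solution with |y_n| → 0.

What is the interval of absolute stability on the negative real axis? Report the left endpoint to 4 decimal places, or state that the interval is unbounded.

z∈(-2.2222,0).

Set f=λy, z=hλ:
  k1=λy_n ⇒ h·k1=z·y_n;  k2=λ(1+9/20z)y_n ⇒ h·k2=z(1+9/20z)y_n
  y_{n+1}/y_n = 1 + z(1+9/20z) = 1 + z + 9/20z²
  ⇒ R(z) = 1 + z + 9/20z².

Boundary: |R(x)|=1, x<0.
x=-0.75: |R|=0.5031
R=1: x+9/20x²=0 ⇒ x=−20/9=-2.2222; min R=1−1/(4·9/20)=0.4444>−1
Confirm numerically:
  x=-2.166: |R|=0.94520 <1
  x=-2.061: |R|=0.85047 <1
  x=-1.169: |R|=0.44595 <1
  x=-2.766: |R|=1.67684 >1
  x=-2.518: |R|=1.33515 >1
So |R|<1 on (-2.2222, 0).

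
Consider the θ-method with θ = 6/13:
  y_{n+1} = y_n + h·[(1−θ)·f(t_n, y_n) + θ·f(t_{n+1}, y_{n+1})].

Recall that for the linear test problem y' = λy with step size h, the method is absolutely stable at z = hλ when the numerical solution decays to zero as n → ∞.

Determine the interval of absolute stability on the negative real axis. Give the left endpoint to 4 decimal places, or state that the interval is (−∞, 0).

On y'=λy, z=hλ:
  y_{n+1} = y_n + z·[7/13·y_n + 6/13·y_{n+1}] ⇒ (1 − 6/13z)y_{n+1} = (1 + 7/13z)y_n
  so R(z) = (1 + 7/13z)/(1 − 6/13z).

Need |R(x)|<1, x<0.
x=-0.78: |R|=0.4265
R=−1: 1+7/13x = −1+6/13x ⇒ -1/13x=2 ⇒ x=2/(-1/13)=-26.0000
Confirm numerically:
  x=-25.966: |R|=0.99980 <1
  x=-21.673: |R|=0.96975 <1
  x=-15.798: |R|=0.90535 <1
  x=-26.554: |R|=1.00321 >1
  x=-26.086: |R|=1.00051 >1
Stable set (-26.0000, 0).

(-26.0000, 0).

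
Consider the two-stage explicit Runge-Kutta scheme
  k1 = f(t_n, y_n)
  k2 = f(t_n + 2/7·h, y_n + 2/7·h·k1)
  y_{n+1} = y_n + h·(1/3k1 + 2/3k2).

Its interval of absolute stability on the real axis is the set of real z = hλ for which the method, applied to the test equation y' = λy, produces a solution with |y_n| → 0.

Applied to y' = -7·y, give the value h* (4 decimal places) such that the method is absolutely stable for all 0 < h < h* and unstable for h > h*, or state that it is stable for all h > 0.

(-5.2500,0); λ=-7 ⇒ h* = (21/4)/7 = 0.7500.

On y'=λy, z=hλ:
  k1=λy_n ⇒ h·k1=z·y_n;  k2=λ(1+2/7z)y_n ⇒ h·k2=z(1+2/7z)y_n
  y_{n+1}/y_n = 1 + 1/3z + 2/3z(1+2/7z) = 1 + z + 4/21z²
  so R(z) = 1 + z + 4/21z².

Solve |R(x)|<1 on ℝ⁻.
x=-0.67: |R|=0.4155
R=1: x+4/21x²=0 ⇒ x=−21/4=-5.2500; min R=1−1/(4·4/21)=-0.3125>−1
Confirm numerically:
  x=-4.494: |R|=0.35286 <1
  x=-3.889: |R|=0.00818 <1
  x=-3.667: |R|=0.10569 <1
  x=-5.848: |R|=1.66612 >1
  x=-5.672: |R|=1.45592 >1
  x=-5.344: |R|=1.09568 >1
Interval (-5.2500, 0).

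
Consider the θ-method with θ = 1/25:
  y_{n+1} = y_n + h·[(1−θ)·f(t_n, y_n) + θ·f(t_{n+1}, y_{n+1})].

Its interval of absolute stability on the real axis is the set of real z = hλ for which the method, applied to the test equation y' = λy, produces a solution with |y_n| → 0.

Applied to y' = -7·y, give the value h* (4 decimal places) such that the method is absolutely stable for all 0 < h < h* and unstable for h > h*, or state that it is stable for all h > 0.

Test eqn y'=λy, z=hλ:
  y_{n+1} = y_n + z·[24/25·y_n + 1/25·y_{n+1}] ⇒ (1 − 1/25z)y_{n+1} = (1 + 24/25z)y_n
  Hence R(z) = (1 + 24/25z)/(1 − 1/25z).

Boundary: |R(x)|=1, x<0.
x=-0.46: |R|=0.5483
R=−1: 1+24/25x = −1+1/25x ⇒ -23/25x=2 ⇒ x=2/(-23/25)=-2.1739
Confirm numerically:
  x=-2.151: |R|=0.98059 <1
  x=-1.991: |R|=0.84413 <1
  x=-1.085: |R|=0.03987 <1
  x=-2.340: |R|=1.13972 >1
  x=-2.327: |R|=1.12885 >1
Interval (-2.1739, 0).

(-2.1739,0); λ=-7 ⇒ h* = (50/23)/7 = 0.3106.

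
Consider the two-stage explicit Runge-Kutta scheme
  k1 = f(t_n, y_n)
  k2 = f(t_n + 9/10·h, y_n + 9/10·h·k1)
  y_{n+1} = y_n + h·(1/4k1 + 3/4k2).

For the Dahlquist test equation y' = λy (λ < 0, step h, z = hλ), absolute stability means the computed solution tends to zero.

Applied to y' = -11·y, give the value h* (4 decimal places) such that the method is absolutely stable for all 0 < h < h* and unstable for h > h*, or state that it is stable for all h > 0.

(-1.4815,0); λ=-11 ⇒ h* = (40/27)/11 = 0.1347.

With y'=λy (z=hλ):
  k1=λy_n ⇒ h·k1=z·y_n;  k2=λ(1+9/10z)y_n ⇒ h·k2=z(1+9/10z)y_n
  y_{n+1}/y_n = 1 + 1/4z + 3/4z(1+9/10z) = 1 + z + 27/40z²
  R(z) = 1 + z + 27/40z².

Solve |R(x)|<1 on ℝ⁻.
x=-0.81: |R|=0.6329
R=1: x+27/40x²=0 ⇒ x=−40/27=-1.4815; min R=1−1/(4·27/40)=0.6296>−1
Confirm numerically:
  x=-1.268: |R|=0.81728 <1
  x=-0.995: |R|=0.67327 <1
  x=-0.859: |R|=0.63907 <1
  x=-0.614: |R|=0.64047 <1
  x=-2.045: |R|=1.77787 >1
  x=-1.914: |R|=1.55879 >1
  x=-1.611: |R|=1.14084 >1
So |R|<1 on (-1.4815, 0).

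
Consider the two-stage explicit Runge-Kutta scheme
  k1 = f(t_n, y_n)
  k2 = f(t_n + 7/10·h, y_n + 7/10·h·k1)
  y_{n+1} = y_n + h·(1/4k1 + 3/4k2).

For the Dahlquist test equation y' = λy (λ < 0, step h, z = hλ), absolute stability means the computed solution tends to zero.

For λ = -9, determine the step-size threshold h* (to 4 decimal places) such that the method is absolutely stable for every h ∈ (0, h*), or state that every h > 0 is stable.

On y'=λy, z=hλ:
  k1=λy_n ⇒ h·k1=z·y_n;  k2=λ(1+7/10z)y_n ⇒ h·k2=z(1+7/10z)y_n
  y_{n+1}/y_n = 1 + 1/4z + 3/4z(1+7/10z) = 1 + z + 21/40z²
  ⇒ R(z) = 1 + z + 21/40z².

Find x<0 with |R(x)|<1.
x=-1.76: |R|=0.8662
R=1: x+21/40x²=0 ⇒ x=−40/21=-1.9048; min R=1−1/(4·21/40)=0.5238>−1
Confirm numerically:
  x=-1.671: |R|=0.79493 <1
  x=-1.515: |R|=0.68999 <1
  x=-1.161: |R|=0.54666 <1
  x=-0.915: |R|=0.52454 <1
  x=-2.022: |R|=1.12445 >1
  x=-1.968: |R|=1.06534 >1
Interval (-1.9048, 0).

(-1.9048,0); λ=-9 ⇒ h* = (40/21)/9 = 0.2116.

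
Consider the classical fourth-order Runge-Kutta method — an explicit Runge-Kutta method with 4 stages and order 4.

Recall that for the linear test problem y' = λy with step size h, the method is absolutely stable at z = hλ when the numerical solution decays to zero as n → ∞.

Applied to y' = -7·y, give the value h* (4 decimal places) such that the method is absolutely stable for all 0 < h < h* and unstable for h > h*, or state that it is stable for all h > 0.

(-2.7853,0); λ=-7 ⇒ h* = 0.3979.

On y'=λy, z=hλ:
  order 4, 4-stage ⇒ R(z)=1+z+z^2/2+z^3/6+z^4/24
  (e.g. R(-0.94)=0.39590, |R|=0.39590)

Solve |R(x)|<1 on ℝ⁻.
x=-0.94: |R|=0.3959
|R(-2.11)|=0.3763 |R(-1.97)|=0.3238 |R(-0.55)|=0.5773
Bisect:
  x_lo=-3.4890 |R|=2.6931  x_hi=-0.2076 |R|=0.8125
  mid=-1.84829 |R|=0.29371 →hi
  mid=-2.66862 |R|=0.83788 →hi
  mid=-3.07879 |R|=1.54050 →lo
  mid=-2.87370 |R|=1.14169 →lo
  mid=-2.77116 |R|=0.97890 →hi
  mid=-2.82243 |R|=1.05746 →lo
  mid=-2.79680 |R|=1.01749 →lo
  ...
  [-2.78538,-2.78518] ⇒ x*=-2.7853
Stable set (-2.7853, 0).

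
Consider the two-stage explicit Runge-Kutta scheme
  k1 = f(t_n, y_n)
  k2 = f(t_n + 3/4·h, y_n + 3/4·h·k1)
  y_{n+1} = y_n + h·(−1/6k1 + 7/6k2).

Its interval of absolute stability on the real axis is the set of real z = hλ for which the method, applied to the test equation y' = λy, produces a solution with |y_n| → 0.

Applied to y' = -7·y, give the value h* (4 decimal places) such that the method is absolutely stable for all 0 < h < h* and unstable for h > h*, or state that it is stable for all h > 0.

(-1.1429,0); λ=-7 ⇒ h* = (8/7)/7 = 0.1633.

Test eqn y'=λy, z=hλ:
  k1=λy_n ⇒ h·k1=z·y_n;  k2=λ(1+3/4z)y_n ⇒ h·k2=z(1+3/4z)y_n
  y_{n+1}/y_n = 1 − 1/6z + 7/6z(1+3/4z) = 1 + z + 7/8z²
  ⇒ R(z) = 1 + z + 7/8z².

Need |R(x)|<1, x<0.
x=-1.28: |R|=1.1536
R=1: x+7/8x²=0 ⇒ x=−8/7=-1.1429; min R=1−1/(4·7/8)=0.7143>−1
Confirm numerically:
  x=-0.932: |R|=0.82805 <1
  x=-0.857: |R|=0.78564 <1
  x=-0.733: |R|=0.73713 <1
  x=-0.599: |R|=0.71495 <1
  x=-1.680: |R|=1.78960 >1
  x=-1.596: |R|=1.63281 >1
  x=-1.342: |R|=1.23384 >1
So |R|<1 on (-1.1429, 0).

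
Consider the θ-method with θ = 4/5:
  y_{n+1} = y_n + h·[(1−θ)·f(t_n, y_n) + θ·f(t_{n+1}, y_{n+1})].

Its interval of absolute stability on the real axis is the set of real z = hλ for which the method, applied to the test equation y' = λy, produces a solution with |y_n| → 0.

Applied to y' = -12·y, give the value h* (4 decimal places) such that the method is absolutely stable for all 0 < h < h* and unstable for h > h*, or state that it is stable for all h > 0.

unbounded; (−∞, 0). Any h>0 works for λ=-12.

On y'=λy, z=hλ:
  y_{n+1} = y_n + z·[1/5·y_n + 4/5·y_{n+1}] ⇒ (1 − 4/5z)y_{n+1} = (1 + 1/5z)y_n
  Hence R(z) = (1 + 1/5z)/(1 − 4/5z).

Solve |R(x)|<1 on ℝ⁻.
x=-1: |R|=0.4444
x=-2: |R|=0.2308
x=-10: |R|=0.1111
x=-100: |R|=0.2346
θ=4/5≥1/2 ⇒ |1+1/5x|<|1−4/5x| ∀x<0 ⇒ stable on all of ℝ⁻.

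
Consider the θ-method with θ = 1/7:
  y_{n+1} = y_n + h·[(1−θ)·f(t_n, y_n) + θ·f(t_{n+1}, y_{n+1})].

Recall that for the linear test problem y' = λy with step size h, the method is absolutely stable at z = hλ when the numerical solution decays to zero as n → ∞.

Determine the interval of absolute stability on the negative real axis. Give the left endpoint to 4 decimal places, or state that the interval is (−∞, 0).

Test eqn y'=λy, z=hλ:
  y_{n+1} = y_n + z·[6/7·y_n + 1/7·y_{n+1}] ⇒ (1 − 1/7z)y_{n+1} = (1 + 6/7z)y_n
  Hence R(z) = (1 + 6/7z)/(1 − 1/7z).

Solve |R(x)|<1 on ℝ⁻.
x=-0.82: |R|=0.2660
R=−1: 1+6/7x = −1+1/7x ⇒ -5/7x=2 ⇒ x=2/(-5/7)=-2.8000
Confirm numerically:
  x=-2.675: |R|=0.93540 <1
  x=-2.118: |R|=0.62601 <1
  x=-1.611: |R|=0.30960 <1
  x=-1.451: |R|=0.20187 <1
  x=-3.267: |R|=1.22743 >1
  x=-3.215: |R|=1.20313 >1
  x=-2.972: |R|=1.08624 >1
So |R|<1 on (-2.8000, 0).

(-2.8000, 0).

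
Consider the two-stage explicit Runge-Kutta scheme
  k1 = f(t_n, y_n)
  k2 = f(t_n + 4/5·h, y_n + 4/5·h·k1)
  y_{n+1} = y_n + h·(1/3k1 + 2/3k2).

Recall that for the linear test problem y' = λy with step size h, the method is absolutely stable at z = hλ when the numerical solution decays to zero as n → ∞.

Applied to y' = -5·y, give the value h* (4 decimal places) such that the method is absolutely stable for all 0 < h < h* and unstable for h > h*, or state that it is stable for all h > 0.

(-1.8750,0); λ=-5 ⇒ h* = (15/8)/5 = 0.3750.

Test eqn y'=λy, z=hλ:
  k1=λy_n ⇒ h·k1=z·y_n;  k2=λ(1+4/5z)y_n ⇒ h·k2=z(1+4/5z)y_n
  y_{n+1}/y_n = 1 + 1/3z + 2/3z(1+4/5z) = 1 + z + 8/15z²
  ⇒ R(z) = 1 + z + 8/15z².

Solve |R(x)|<1 on ℝ⁻.
x=-1.36: |R|=0.6265
R=1: x+8/15x²=0 ⇒ x=−15/8=-1.8750; min R=1−1/(4·8/15)=0.5312>−1
Confirm numerically:
  x=-1.780: |R|=0.90981 <1
  x=-0.819: |R|=0.53874 <1
  x=-0.786: |R|=0.54349 <1
  x=-2.355: |R|=1.60288 >1
  x=-1.965: |R|=1.09432 >1
Interval (-1.8750, 0).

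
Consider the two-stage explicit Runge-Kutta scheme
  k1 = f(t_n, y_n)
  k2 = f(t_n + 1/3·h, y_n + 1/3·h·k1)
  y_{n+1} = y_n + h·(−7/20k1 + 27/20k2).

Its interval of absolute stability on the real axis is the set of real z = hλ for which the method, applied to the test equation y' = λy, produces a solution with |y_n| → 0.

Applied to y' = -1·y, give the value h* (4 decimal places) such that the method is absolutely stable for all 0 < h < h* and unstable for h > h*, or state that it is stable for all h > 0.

(-2.2222,0); λ=-1 ⇒ h* = (20/9)/1 = 2.2222.

With y'=λy (z=hλ):
  k1=λy_n ⇒ h·k1=z·y_n;  k2=λ(1+1/3z)y_n ⇒ h·k2=z(1+1/3z)y_n
  y_{n+1}/y_n = 1 − 7/20z + 27/20z(1+1/3z) = 1 + z + 9/20z²
  R(z) = 1 + z + 9/20z².

Need |R(x)|<1, x<0.
x=-0.85: |R|=0.4751
R=1: x+9/20x²=0 ⇒ x=−20/9=-2.2222; min R=1−1/(4·9/20)=0.4444>−1
Confirm numerically:
  x=-1.656: |R|=0.57805 <1
  x=-1.585: |R|=0.54550 <1
  x=-1.577: |R|=0.54212 <1
  x=-2.660: |R|=1.52402 >1
  x=-2.515: |R|=1.33135 >1
So |R|<1 on (-2.2222, 0).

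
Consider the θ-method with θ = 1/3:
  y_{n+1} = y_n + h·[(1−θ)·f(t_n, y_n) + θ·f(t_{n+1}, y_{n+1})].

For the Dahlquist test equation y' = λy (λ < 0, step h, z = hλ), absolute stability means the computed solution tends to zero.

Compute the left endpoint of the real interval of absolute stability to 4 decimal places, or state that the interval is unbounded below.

z* = -6.0000.

On y'=λy, z=hλ:
  y_{n+1} = y_n + z·[2/3·y_n + 1/3·y_{n+1}] ⇒ (1 − 1/3z)y_{n+1} = (1 + 2/3z)y_n
  so R(z) = (1 + 2/3z)/(1 − 1/3z).

Boundary: |R(x)|=1, x<0.
x=-1.2: |R|=0.1429
R=−1: 1+2/3x = −1+1/3x ⇒ -1/3x=2 ⇒ x=2/(-1/3)=-6.0000
Confirm numerically:
  x=-5.088: |R|=0.88724 <1
  x=-5.066: |R|=0.88421 <1
  x=-4.559: |R|=0.80937 <1
  x=-4.506: |R|=0.80096 <1
  x=-6.547: |R|=1.05730 >1
  x=-6.402: |R|=1.04276 >1
Stable set (-6.0000, 0).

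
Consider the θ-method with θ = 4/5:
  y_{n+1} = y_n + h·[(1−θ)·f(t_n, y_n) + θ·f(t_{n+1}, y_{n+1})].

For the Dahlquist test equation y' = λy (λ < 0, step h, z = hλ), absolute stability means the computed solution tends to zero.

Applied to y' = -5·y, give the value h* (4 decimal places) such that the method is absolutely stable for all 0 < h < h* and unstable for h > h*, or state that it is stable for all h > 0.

With y'=λy (z=hλ):
  y_{n+1} = y_n + z·[1/5·y_n + 4/5·y_{n+1}] ⇒ (1 − 4/5z)y_{n+1} = (1 + 1/5z)y_n
  Hence R(z) = (1 + 1/5z)/(1 − 4/5z).

Find x<0 with |R(x)|<1.
x=-0.4: |R|=0.6970
x=-2: |R|=0.2308
x=-10: |R|=0.1111
x=-100: |R|=0.2346
θ=4/5≥1/2 ⇒ |1+1/5x|<|1−4/5x| ∀x<0 ⇒ unbounded interval.

unbounded; (−∞, 0). Any h>0 works for λ=-5.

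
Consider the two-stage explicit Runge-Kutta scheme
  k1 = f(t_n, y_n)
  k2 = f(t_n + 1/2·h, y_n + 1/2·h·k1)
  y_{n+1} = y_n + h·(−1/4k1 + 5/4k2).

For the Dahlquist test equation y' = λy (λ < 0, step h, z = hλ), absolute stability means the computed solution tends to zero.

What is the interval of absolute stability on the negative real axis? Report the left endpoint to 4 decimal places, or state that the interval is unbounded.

z∈(-1.6000,0).

On y'=λy, z=hλ:
  k1=λy_n ⇒ h·k1=z·y_n;  k2=λ(1+1/2z)y_n ⇒ h·k2=z(1+1/2z)y_n
  y_{n+1}/y_n = 1 − 1/4z + 5/4z(1+1/2z) = 1 + z + 5/8z²
  ⇒ R(z) = 1 + z + 5/8z².

Solve |R(x)|<1 on ℝ⁻.
x=-1.61: |R|=1.0101
R=1: x+5/8x²=0 ⇒ x=−8/5=-1.6000; min R=1−1/(4·5/8)=0.6000>−1
Confirm numerically:
  x=-1.260: |R|=0.73225 <1
  x=-1.214: |R|=0.70712 <1
  x=-1.190: |R|=0.69506 <1
  x=-0.749: |R|=0.60163 <1
  x=-1.952: |R|=1.42944 >1
  x=-1.769: |R|=1.18685 >1
  x=-1.692: |R|=1.09729 >1
So |R|<1 on (-1.6000, 0).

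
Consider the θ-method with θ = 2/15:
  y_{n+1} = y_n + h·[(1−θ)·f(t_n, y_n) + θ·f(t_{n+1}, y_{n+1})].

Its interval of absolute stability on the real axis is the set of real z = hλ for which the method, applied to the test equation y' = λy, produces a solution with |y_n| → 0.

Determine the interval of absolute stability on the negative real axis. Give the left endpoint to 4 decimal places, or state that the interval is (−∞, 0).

z∈(-2.7273,0).

On y'=λy, z=hλ:
  y_{n+1} = y_n + z·[13/15·y_n + 2/15·y_{n+1}] ⇒ (1 − 2/15z)y_{n+1} = (1 + 13/15z)y_n
  R(z) = (1 + 13/15z)/(1 − 2/15z).

Need |R(x)|<1, x<0.
x=-1.65: |R|=0.3525
R=−1: 1+13/15x = −1+2/15x ⇒ -11/15x=2 ⇒ x=2/(-11/15)=-2.7273
Confirm numerically:
  x=-2.652: |R|=0.95922 <1
  x=-2.166: |R|=0.68063 <1
  x=-1.965: |R|=0.55705 <1
  x=-1.102: |R|=0.03918 <1
  x=-3.103: |R|=1.19490 >1
  x=-2.894: |R|=1.08822 >1
Stable set (-2.7273, 0).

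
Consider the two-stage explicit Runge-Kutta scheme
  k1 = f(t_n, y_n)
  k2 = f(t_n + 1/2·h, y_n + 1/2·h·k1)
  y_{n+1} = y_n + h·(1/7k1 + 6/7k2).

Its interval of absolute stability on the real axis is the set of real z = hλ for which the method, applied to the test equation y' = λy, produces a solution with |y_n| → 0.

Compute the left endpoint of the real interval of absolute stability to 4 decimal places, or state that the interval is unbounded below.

On y'=λy, z=hλ:
  k1=λy_n ⇒ h·k1=z·y_n;  k2=λ(1+1/2z)y_n ⇒ h·k2=z(1+1/2z)y_n
  y_{n+1}/y_n = 1 + 1/7z + 6/7z(1+1/2z) = 1 + z + 3/7z²
  R(z) = 1 + z + 3/7z².

Find x<0 with |R(x)|<1.
x=-1.4: |R|=0.4400
R=1: x+3/7x²=0 ⇒ x=−7/3=-2.3333; min R=1−1/(4·3/7)=0.4167>−1
Confirm numerically:
  x=-2.294: |R|=0.96133 <1
  x=-2.076: |R|=0.77105 <1
  x=-1.420: |R|=0.44417 <1
  x=-1.102: |R|=0.41846 <1
  x=-2.778: |R|=1.52941 >1
  x=-2.635: |R|=1.34067 >1
  x=-2.548: |R|=1.23442 >1
So |R|<1 on (-2.3333, 0).

left endpoint -2.3333.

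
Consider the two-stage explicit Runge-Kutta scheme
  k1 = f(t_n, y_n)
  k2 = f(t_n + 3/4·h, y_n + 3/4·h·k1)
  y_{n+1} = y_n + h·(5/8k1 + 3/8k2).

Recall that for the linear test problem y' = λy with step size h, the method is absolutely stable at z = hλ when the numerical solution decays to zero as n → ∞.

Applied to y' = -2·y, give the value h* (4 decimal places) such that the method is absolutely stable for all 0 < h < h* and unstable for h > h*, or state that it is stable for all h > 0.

Test eqn y'=λy, z=hλ:
  k1=λy_n ⇒ h·k1=z·y_n;  k2=λ(1+3/4z)y_n ⇒ h·k2=z(1+3/4z)y_n
  y_{n+1}/y_n = 1 + 5/8z + 3/8z(1+3/4z) = 1 + z + 9/32z²
  Hence R(z) = 1 + z + 9/32z².

Find x<0 with |R(x)|<1.
x=-1.11: |R|=0.2365
R=1: x+9/32x²=0 ⇒ x=−32/9=-3.5556; min R=1−1/(4·9/32)=0.1111>−1
Confirm numerically:
  x=-2.435: |R|=0.23259 <1
  x=-2.051: |R|=0.13211 <1
  x=-2.028: |R|=0.12872 <1
  x=-4.108: |R|=1.63828 >1
  x=-4.066: |R|=1.58373 >1
  x=-3.627: |R|=1.07288 >1
So |R|<1 on (-3.5556, 0).

(-3.5556,0); λ=-2 ⇒ h* = (32/9)/2 = 1.7778.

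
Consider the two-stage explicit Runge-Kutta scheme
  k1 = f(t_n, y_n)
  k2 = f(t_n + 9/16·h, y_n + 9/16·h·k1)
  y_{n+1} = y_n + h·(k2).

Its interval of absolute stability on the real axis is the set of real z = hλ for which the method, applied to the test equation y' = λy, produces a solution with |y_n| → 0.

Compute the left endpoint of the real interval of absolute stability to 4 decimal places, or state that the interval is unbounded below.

z* = -1.7778.

On y'=λy, z=hλ:
  k1=λy_n ⇒ h·k1=z·y_n;  k2=λ(1+9/16z)y_n ⇒ h·k2=z(1+9/16z)y_n
  y_{n+1}/y_n = 1 + z(1+9/16z) = 1 + z + 9/16z²
  so R(z) = 1 + z + 9/16z².

Need |R(x)|<1, x<0.
x=-1.21: |R|=0.6136
R=1: x+9/16x²=0 ⇒ x=−16/9=-1.7778; min R=1−1/(4·9/16)=0.5556>−1
Confirm numerically:
  x=-1.553: |R|=0.80364 <1
  x=-1.452: |R|=0.73392 <1
  x=-1.422: |R|=0.71542 <1
  x=-2.205: |R|=1.52989 >1
  x=-2.045: |R|=1.30739 >1
  x=-2.005: |R|=1.25626 >1
So |R|<1 on (-1.7778, 0).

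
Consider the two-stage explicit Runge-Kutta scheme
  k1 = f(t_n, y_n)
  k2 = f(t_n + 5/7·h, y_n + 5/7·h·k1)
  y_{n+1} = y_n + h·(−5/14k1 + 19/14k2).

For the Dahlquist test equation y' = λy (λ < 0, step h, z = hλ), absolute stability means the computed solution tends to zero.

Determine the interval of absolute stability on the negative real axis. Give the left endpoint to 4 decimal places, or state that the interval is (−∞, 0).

On y'=λy, z=hλ:
  k1=λy_n ⇒ h·k1=z·y_n;  k2=λ(1+5/7z)y_n ⇒ h·k2=z(1+5/7z)y_n
  y_{n+1}/y_n = 1 − 5/14z + 19/14z(1+5/7z) = 1 + z + 95/98z²
  Hence R(z) = 1 + z + 95/98z².

Solve |R(x)|<1 on ℝ⁻.
x=-0.31: |R|=0.7832
R=1: x+95/98x²=0 ⇒ x=−98/95=-1.0316; min R=1−1/(4·95/98)=0.7421>−1
Confirm numerically:
  x=-0.537: |R|=0.74254 <1
  x=-0.522: |R|=0.74214 <1
  x=-0.421: |R|=0.75082 <1
  x=-1.539: |R|=1.75702 >1
  x=-1.171: |R|=1.15826 >1
So |R|<1 on (-1.0316, 0).

(-1.0316, 0).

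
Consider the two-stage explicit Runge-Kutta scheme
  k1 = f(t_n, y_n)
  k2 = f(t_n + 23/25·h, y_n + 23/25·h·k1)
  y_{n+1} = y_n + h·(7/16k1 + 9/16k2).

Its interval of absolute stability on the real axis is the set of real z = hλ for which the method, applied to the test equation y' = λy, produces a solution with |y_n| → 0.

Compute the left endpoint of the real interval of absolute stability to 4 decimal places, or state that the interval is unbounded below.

left endpoint -1.9324.

With y'=λy (z=hλ):
  k1=λy_n ⇒ h·k1=z·y_n;  k2=λ(1+23/25z)y_n ⇒ h·k2=z(1+23/25z)y_n
  y_{n+1}/y_n = 1 + 7/16z + 9/16z(1+23/25z) = 1 + z + 207/400z²
  ⇒ R(z) = 1 + z + 207/400z².

Need |R(x)|<1, x<0.
x=-0.84: |R|=0.5251
R=1: x+207/400x²=0 ⇒ x=−400/207=-1.9324; min R=1−1/(4·207/400)=0.5169>−1
Confirm numerically:
  x=-1.648: |R|=0.75748 <1
  x=-1.631: |R|=0.74563 <1
  x=-1.145: |R|=0.53346 <1
  x=-2.266: |R|=1.39124 >1
  x=-1.979: |R|=1.04776 >1
So |R|<1 on (-1.9324, 0).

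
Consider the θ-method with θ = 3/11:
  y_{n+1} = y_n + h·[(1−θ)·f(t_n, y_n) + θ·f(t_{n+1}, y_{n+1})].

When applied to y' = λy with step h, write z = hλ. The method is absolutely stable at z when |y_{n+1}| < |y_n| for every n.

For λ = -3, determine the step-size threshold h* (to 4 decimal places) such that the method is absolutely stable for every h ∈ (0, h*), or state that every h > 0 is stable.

Set f=λy, z=hλ:
  y_{n+1} = y_n + z·[8/11·y_n + 3/11·y_{n+1}] ⇒ (1 − 3/11z)y_{n+1} = (1 + 8/11z)y_n
  Hence R(z) = (1 + 8/11z)/(1 − 3/11z).

Need |R(x)|<1, x<0.
x=-0.42: |R|=0.6232
R=−1: 1+8/11x = −1+3/11x ⇒ -5/11x=2 ⇒ x=2/(-5/11)=-4.4000
Confirm numerically:
  x=-3.792: |R|=0.86414 <1
  x=-3.513: |R|=0.79409 <1
  x=-2.157: |R|=0.35808 <1
  x=-4.964: |R|=1.10891 >1
  x=-4.948: |R|=1.10602 >1
  x=-4.637: |R|=1.04757 >1
So |R|<1 on (-4.4000, 0).

(-4.4000,0); λ=-3 ⇒ h* = (22/5)/3 = 1.4667.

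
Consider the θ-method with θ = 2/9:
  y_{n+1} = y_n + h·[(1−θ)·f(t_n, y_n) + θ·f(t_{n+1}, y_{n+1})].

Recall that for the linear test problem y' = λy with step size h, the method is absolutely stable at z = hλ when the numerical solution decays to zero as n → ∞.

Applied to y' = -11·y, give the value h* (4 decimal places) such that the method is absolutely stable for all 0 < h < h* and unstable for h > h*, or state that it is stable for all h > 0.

On y'=λy, z=hλ:
  y_{n+1} = y_n + z·[7/9·y_n + 2/9·y_{n+1}] ⇒ (1 − 2/9z)y_{n+1} = (1 + 7/9z)y_n
  so R(z) = (1 + 7/9z)/(1 − 2/9z).

Boundary: |R(x)|=1, x<0.
x=-1.3: |R|=0.0086
R=−1: 1+7/9x = −1+2/9x ⇒ -5/9x=2 ⇒ x=2/(-5/9)=-3.6000
Confirm numerically:
  x=-3.018: |R|=0.80646 <1
  x=-2.325: |R|=0.53297 <1
  x=-2.160: |R|=0.45946 <1
  x=-3.968: |R|=1.10864 >1
  x=-3.962: |R|=1.10695 >1
Interval (-3.6000, 0).

(-3.6000,0); λ=-11 ⇒ h* = (18/5)/11 = 0.3273.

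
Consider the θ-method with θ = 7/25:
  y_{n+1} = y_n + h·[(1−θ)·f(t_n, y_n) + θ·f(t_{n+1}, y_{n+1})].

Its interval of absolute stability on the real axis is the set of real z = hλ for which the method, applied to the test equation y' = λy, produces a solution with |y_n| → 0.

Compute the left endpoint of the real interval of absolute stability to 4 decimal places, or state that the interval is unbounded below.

z* = -4.5455.

Test eqn y'=λy, z=hλ:
  y_{n+1} = y_n + z·[18/25·y_n + 7/25·y_{n+1}] ⇒ (1 − 7/25z)y_{n+1} = (1 + 18/25z)y_n
  ⇒ R(z) = (1 + 18/25z)/(1 − 7/25z).

Boundary: |R(x)|=1, x<0.
x=-0.73: |R|=0.3939
R=−1: 1+18/25x = −1+7/25x ⇒ -11/25x=2 ⇒ x=2/(-11/25)=-4.5455
Confirm numerically:
  x=-4.048: |R|=0.89741 <1
  x=-2.374: |R|=0.42607 <1
  x=-1.837: |R|=0.21305 <1
  x=-5.046: |R|=1.09128 >1
  x=-4.578: |R|=1.00628 >1
Stable set (-4.5455, 0).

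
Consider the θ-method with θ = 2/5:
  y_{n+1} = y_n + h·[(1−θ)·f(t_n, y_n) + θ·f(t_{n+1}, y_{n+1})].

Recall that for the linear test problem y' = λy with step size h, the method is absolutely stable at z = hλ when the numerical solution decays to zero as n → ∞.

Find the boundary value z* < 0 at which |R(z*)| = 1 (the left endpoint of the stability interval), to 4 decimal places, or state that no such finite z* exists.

On y'=λy, z=hλ:
  y_{n+1} = y_n + z·[3/5·y_n + 2/5·y_{n+1}] ⇒ (1 − 2/5z)y_{n+1} = (1 + 3/5z)y_n
  ⇒ R(z) = (1 + 3/5z)/(1 − 2/5z).

Boundary: |R(x)|=1, x<0.
x=-0.91: |R|=0.3328
R=−1: 1+3/5x = −1+2/5x ⇒ -1/5x=2 ⇒ x=2/(-1/5)=-10.0000
Confirm numerically:
  x=-9.216: |R|=0.96654 <1
  x=-8.431: |R|=0.92823 <1
  x=-8.313: |R|=0.92199 <1
  x=-10.363: |R|=1.01411 >1
  x=-10.298: |R|=1.01164 >1
  x=-10.158: |R|=1.00624 >1
Interval (-10.0000, 0).

z* = -10.0000.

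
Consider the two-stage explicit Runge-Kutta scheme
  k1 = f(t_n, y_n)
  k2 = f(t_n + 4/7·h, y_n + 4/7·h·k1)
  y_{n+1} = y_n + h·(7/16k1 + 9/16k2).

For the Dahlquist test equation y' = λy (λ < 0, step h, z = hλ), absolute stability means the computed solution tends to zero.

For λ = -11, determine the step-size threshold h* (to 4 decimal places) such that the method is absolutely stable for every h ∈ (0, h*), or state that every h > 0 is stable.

(-3.1111,0); λ=-11 ⇒ h* = (28/9)/11 = 0.2828.

Test eqn y'=λy, z=hλ:
  k1=λy_n ⇒ h·k1=z·y_n;  k2=λ(1+4/7z)y_n ⇒ h·k2=z(1+4/7z)y_n
  y_{n+1}/y_n = 1 + 7/16z + 9/16z(1+4/7z) = 1 + z + 9/28z²
  so R(z) = 1 + z + 9/28z².

Need |R(x)|<1, x<0.
x=-1.46: |R|=0.2252
R=1: x+9/28x²=0 ⇒ x=−28/9=-3.1111; min R=1−1/(4·9/28)=0.2222>−1
Confirm numerically:
  x=-3.003: |R|=0.89565 <1
  x=-2.853: |R|=0.76330 <1
  x=-2.195: |R|=0.35365 <1
  x=-3.606: |R|=1.57361 >1
  x=-3.579: |R|=1.53826 >1
  x=-3.271: |R|=1.16811 >1
Stable set (-3.1111, 0).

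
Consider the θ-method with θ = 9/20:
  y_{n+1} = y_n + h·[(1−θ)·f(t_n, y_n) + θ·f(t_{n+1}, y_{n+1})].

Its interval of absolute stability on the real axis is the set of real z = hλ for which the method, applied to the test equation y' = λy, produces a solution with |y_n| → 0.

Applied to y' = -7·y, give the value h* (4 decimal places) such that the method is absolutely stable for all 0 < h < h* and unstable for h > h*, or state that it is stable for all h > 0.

On y'=λy, z=hλ:
  y_{n+1} = y_n + z·[11/20·y_n + 9/20·y_{n+1}] ⇒ (1 − 9/20z)y_{n+1} = (1 + 11/20z)y_n
  Hence R(z) = (1 + 11/20z)/(1 − 9/20z).

Boundary: |R(x)|=1, x<0.
x=-1.57: |R|=0.0800
R=−1: 1+11/20x = −1+9/20x ⇒ -1/10x=2 ⇒ x=2/(-1/10)=-20.0000
Confirm numerically:
  x=-15.019: |R|=0.93580 <1
  x=-13.786: |R|=0.91374 <1
  x=-13.761: |R|=0.91326 <1
  x=-13.354: |R|=0.90518 <1
  x=-20.292: |R|=1.00288 >1
  x=-20.034: |R|=1.00034 >1
So |R|<1 on (-20.0000, 0).

(-20.0000,0); λ=-7 ⇒ h* = (20)/7 = 2.8571.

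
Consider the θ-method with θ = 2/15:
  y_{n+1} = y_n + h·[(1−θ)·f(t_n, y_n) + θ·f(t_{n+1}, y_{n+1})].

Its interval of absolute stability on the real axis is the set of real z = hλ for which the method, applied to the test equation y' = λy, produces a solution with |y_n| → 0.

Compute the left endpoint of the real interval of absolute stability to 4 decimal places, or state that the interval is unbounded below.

With y'=λy (z=hλ):
  y_{n+1} = y_n + z·[13/15·y_n + 2/15·y_{n+1}] ⇒ (1 − 2/15z)y_{n+1} = (1 + 13/15z)y_n
  so R(z) = (1 + 13/15z)/(1 − 2/15z).

Find x<0 with |R(x)|<1.
x=-0.33: |R|=0.6839
R=−1: 1+13/15x = −1+2/15x ⇒ -11/15x=2 ⇒ x=2/(-11/15)=-2.7273
Confirm numerically:
  x=-2.458: |R|=0.85128 <1
  x=-1.864: |R|=0.49295 <1
  x=-1.713: |R|=0.39450 <1
  x=-1.148: |R|=0.00439 <1
  x=-3.207: |R|=1.24643 >1
  x=-3.147: |R|=1.21682 >1
Interval (-2.7273, 0).

z* = -2.7273.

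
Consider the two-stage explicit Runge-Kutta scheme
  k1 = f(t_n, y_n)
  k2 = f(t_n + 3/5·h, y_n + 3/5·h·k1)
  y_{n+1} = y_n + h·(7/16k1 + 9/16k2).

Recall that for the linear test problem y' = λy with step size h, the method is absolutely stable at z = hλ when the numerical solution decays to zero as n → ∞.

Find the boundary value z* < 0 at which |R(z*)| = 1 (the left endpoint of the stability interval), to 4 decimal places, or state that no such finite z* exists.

z* = -2.9630.

On y'=λy, z=hλ:
  k1=λy_n ⇒ h·k1=z·y_n;  k2=λ(1+3/5z)y_n ⇒ h·k2=z(1+3/5z)y_n
  y_{n+1}/y_n = 1 + 7/16z + 9/16z(1+3/5z) = 1 + z + 27/80z²
  ⇒ R(z) = 1 + z + 27/80z².

Solve |R(x)|<1 on ℝ⁻.
x=-1.29: |R|=0.2716
R=1: x+27/80x²=0 ⇒ x=−80/27=-2.9630; min R=1−1/(4·27/80)=0.2593>−1
Confirm numerically:
  x=-2.477: |R|=0.59374 <1
  x=-2.376: |R|=0.52931 <1
  x=-2.275: |R|=0.47177 <1
  x=-1.412: |R|=0.26089 <1
  x=-3.248: |R|=1.31246 >1
  x=-3.197: |R|=1.25252 >1
Interval (-2.9630, 0).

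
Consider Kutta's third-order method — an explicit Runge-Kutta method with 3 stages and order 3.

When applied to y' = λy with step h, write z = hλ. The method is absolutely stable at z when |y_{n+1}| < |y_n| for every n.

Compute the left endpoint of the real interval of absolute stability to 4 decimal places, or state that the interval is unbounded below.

z* = -2.5127.

With y'=λy (z=hλ):
  order 3, 3-stage ⇒ R(z)=1+z+z^2/2+z^3/6
  (e.g. R(-1.59)=0.00410, |R|=0.00410)

Boundary: |R(x)|=1, x<0.
x=-1.59: |R|=0.0041
|R(-1.47)|=0.0810 |R(-0.81)|=0.4295 |R(-0.78)|=0.4451
Bisect:
  x_lo=-3.0737 |R|=2.1897  x_hi=-0.3917 |R|=0.6750
  mid=-1.73270 |R|=0.09858 →hi
  mid=-2.40320 |R|=0.82874 →hi
  mid=-2.73845 |R|=1.41154 →lo
  mid=-2.57082 |R|=1.09807 →lo
  mid=-2.48701 |R|=0.95818 →hi
  mid=-2.52892 |R|=1.02679 →lo
  mid=-2.50796 |R|=0.99215 →hi
  mid=-2.51844 |R|=1.00939 →lo
  mid=-2.51320 |R|=1.00075 →lo
  mid=-2.51058 |R|=0.99645 →hi
  ...
  [-2.51287,-2.51271] ⇒ x*=-2.5127
Stable set (-2.5127, 0).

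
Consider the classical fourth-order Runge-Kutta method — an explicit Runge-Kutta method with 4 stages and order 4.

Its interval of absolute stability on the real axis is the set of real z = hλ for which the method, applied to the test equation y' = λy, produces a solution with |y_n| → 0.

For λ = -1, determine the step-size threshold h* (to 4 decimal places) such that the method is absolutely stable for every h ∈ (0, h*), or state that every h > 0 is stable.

With y'=λy (z=hλ):
  order 4, 4-stage ⇒ R(z)=1+z+z^2/2+z^3/6+z^4/24
  (e.g. R(-1.03)=0.36523, |R|=0.36523)

Need |R(x)|<1, x<0.
x=-1.03: |R|=0.3652
|R(-3.05)|=1.4782 |R(-1.34)|=0.2911 |R(-0.75)|=0.4741
Bisect:
  x_lo=-3.1789 |R|=1.7748  x_hi=-0.2622 |R|=0.7693
  mid=-1.72057 |R|=0.27585 →hi
  mid=-2.44974 |R|=0.60125 →hi
  mid=-2.81433 |R|=1.04466 →lo
  mid=-2.63203 |R|=0.79247 →hi
  mid=-2.72318 |R|=0.91032 →hi
  mid=-2.76875 |R|=0.97535 →hi
  mid=-2.79154 |R|=1.00946 →lo
  mid=-2.78015 |R|=0.99227 →hi
  ...
  [-2.78531,-2.78513] ⇒ x*=-2.7853
Interval (-2.7853, 0).

(-2.7853,0); λ=-1 ⇒ h* = 2.7853.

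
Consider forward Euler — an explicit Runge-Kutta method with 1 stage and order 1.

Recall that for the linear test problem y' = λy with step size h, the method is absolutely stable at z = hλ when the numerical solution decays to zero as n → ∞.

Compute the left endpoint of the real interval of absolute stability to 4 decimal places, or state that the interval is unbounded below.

On y'=λy, z=hλ:
  order 1, 1-stage ⇒ R(z)=1+z
  (e.g. R(-1.69)=-0.69000, |R|=0.69000)

Find x<0 with |R(x)|<1.
x=-1.69: |R|=0.6900
|R(-1.92)|=0.9200 |R(-1.91)|=0.9100 |R(-0.9)|=0.1000
Bisect:
  x_lo=-2.7006 |R|=1.7006  x_hi=-0.2841 |R|=0.7159
  mid=-1.49233 |R|=0.49233 →hi
  mid=-2.09646 |R|=1.09646 →lo
  mid=-1.79439 |R|=0.79439 →hi
  mid=-1.94543 |R|=0.94543 →hi
  mid=-2.02094 |R|=1.02094 →lo
  mid=-1.98318 |R|=0.98318 →hi
  mid=-2.00206 |R|=1.00206 →lo
  mid=-1.99262 |R|=0.99262 →hi
  ...
  [-2.00014,-2.00000] ⇒ x*=-2.0000
Stable set (-2.0000, 0).

left endpoint -2.0000.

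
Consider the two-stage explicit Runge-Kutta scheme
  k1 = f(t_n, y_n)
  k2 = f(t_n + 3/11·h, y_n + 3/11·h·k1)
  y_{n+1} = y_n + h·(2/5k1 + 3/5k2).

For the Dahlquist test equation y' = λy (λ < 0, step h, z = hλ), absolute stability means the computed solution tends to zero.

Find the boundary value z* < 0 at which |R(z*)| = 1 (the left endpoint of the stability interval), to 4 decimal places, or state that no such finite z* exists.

z* = -6.1111.

With y'=λy (z=hλ):
  k1=λy_n ⇒ h·k1=z·y_n;  k2=λ(1+3/11z)y_n ⇒ h·k2=z(1+3/11z)y_n
  y_{n+1}/y_n = 1 + 2/5z + 3/5z(1+3/11z) = 1 + z + 9/55z²
  so R(z) = 1 + z + 9/55z².

Solve |R(x)|<1 on ℝ⁻.
x=-1.34: |R|=0.0462
R=1: x+9/55x²=0 ⇒ x=−55/9=-6.1111; min R=1−1/(4·9/55)=-0.5278>−1
Confirm numerically:
  x=-5.853: |R|=0.75279 <1
  x=-4.825: |R|=0.01544 <1
  x=-3.252: |R|=0.52146 <1
  x=-6.472: |R|=1.38220 >1
  x=-6.401: |R|=1.30364 >1
Interval (-6.1111, 0).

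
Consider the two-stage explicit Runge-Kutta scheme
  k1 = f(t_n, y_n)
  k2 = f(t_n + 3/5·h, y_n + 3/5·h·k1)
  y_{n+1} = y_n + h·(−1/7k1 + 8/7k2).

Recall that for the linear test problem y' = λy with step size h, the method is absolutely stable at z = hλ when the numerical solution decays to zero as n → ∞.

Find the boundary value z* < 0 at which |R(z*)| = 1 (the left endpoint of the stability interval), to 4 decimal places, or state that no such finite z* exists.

On y'=λy, z=hλ:
  k1=λy_n ⇒ h·k1=z·y_n;  k2=λ(1+3/5z)y_n ⇒ h·k2=z(1+3/5z)y_n
  y_{n+1}/y_n = 1 − 1/7z + 8/7z(1+3/5z) = 1 + z + 24/35z²
  ⇒ R(z) = 1 + z + 24/35z².

Need |R(x)|<1, x<0.
x=-1.43: |R|=0.9722
R=1: x+24/35x²=0 ⇒ x=−35/24=-1.4583; min R=1−1/(4·24/35)=0.6354>−1
Confirm numerically:
  x=-1.396: |R|=0.94033 <1
  x=-1.111: |R|=0.73539 <1
  x=-0.687: |R|=0.63664 <1
  x=-1.798: |R|=1.41878 >1
  x=-1.626: |R|=1.18694 >1
  x=-1.557: |R|=1.10534 >1
Stable set (-1.4583, 0).

left endpoint -1.4583.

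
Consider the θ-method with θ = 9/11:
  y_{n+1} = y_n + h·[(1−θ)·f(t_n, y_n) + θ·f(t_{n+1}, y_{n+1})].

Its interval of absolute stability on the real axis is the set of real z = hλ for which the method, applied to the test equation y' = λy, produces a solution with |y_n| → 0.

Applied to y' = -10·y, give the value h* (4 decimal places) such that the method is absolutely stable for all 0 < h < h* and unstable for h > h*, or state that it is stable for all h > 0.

unbounded; (−∞, 0). Any h>0 works for λ=-10.

Set f=λy, z=hλ:
  y_{n+1} = y_n + z·[2/11·y_n + 9/11·y_{n+1}] ⇒ (1 − 9/11z)y_{n+1} = (1 + 2/11z)y_n
  so R(z) = (1 + 2/11z)/(1 − 9/11z).

Boundary: |R(x)|=1, x<0.
x=-0.55: |R|=0.6207
x=-2: |R|=0.2414
x=-10: |R|=0.0891
x=-100: |R|=0.2075
θ=9/11≥1/2 ⇒ |1+2/11x|<|1−9/11x| ∀x<0 ⇒ unbounded interval.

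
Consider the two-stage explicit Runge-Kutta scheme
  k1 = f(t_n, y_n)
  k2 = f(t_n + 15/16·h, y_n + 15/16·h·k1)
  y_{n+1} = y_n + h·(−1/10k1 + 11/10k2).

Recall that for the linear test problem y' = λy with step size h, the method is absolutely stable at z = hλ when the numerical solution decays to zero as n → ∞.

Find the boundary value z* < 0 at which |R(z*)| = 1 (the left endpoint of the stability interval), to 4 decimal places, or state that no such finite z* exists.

left endpoint -0.9697.

Test eqn y'=λy, z=hλ:
  k1=λy_n ⇒ h·k1=z·y_n;  k2=λ(1+15/16z)y_n ⇒ h·k2=z(1+15/16z)y_n
  y_{n+1}/y_n = 1 − 1/10z + 11/10z(1+15/16z) = 1 + z + 33/32z²
  so R(z) = 1 + z + 33/32z².

Boundary: |R(x)|=1, x<0.
x=-0.77: |R|=0.8414
R=1: x+33/32x²=0 ⇒ x=−32/33=-0.9697; min R=1−1/(4·33/32)=0.7576>−1
Confirm numerically:
  x=-0.754: |R|=0.83228 <1
  x=-0.522: |R|=0.75900 <1
  x=-0.486: |R|=0.75758 <1
  x=-1.519: |R|=1.86047 >1
  x=-1.189: |R|=1.26890 >1
  x=-0.993: |R|=1.02386 >1
Stable set (-0.9697, 0).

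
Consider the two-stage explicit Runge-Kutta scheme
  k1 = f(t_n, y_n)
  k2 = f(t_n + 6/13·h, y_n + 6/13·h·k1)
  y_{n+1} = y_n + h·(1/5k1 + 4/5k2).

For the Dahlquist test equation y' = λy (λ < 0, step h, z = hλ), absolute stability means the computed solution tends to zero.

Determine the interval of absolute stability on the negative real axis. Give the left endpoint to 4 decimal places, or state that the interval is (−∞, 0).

z∈(-2.7083,0).

Test eqn y'=λy, z=hλ:
  k1=λy_n ⇒ h·k1=z·y_n;  k2=λ(1+6/13z)y_n ⇒ h·k2=z(1+6/13z)y_n
  y_{n+1}/y_n = 1 + 1/5z + 4/5z(1+6/13z) = 1 + z + 24/65z²
  Hence R(z) = 1 + z + 24/65z².

Boundary: |R(x)|=1, x<0.
x=-0.46: |R|=0.6181
R=1: x+24/65x²=0 ⇒ x=−65/24=-2.7083; min R=1−1/(4·24/65)=0.3229>−1
Confirm numerically:
  x=-2.672: |R|=0.96415 <1
  x=-1.391: |R|=0.32342 <1
  x=-1.359: |R|=0.32293 <1
  x=-2.955: |R|=1.26913 >1
  x=-2.925: |R|=1.23400 >1
  x=-2.782: |R|=1.07567 >1
Interval (-2.7083, 0).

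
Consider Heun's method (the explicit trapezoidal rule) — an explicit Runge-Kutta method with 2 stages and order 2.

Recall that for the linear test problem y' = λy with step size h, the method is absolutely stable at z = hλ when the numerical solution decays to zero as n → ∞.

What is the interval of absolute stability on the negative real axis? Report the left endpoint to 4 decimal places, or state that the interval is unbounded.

(-2.0000, 0).

With y'=λy (z=hλ):
  order 2, 2-stage ⇒ R(z)=1+z+z^2/2
  (e.g. R(-1.53)=0.64045, |R|=0.64045)

Boundary: |R(x)|=1, x<0.
x=-1.53: |R|=0.6404
|R(-2.15)|=1.1612 |R(-1.92)|=0.9232 |R(-1.24)|=0.5288
Bisect:
  x_lo=-2.3869 |R|=1.4618  x_hi=-0.3606 |R|=0.7044
  mid=-1.37376 |R|=0.56985 →hi
  mid=-1.88034 |R|=0.88750 →hi
  mid=-2.13363 |R|=1.14256 →lo
  mid=-2.00699 |R|=1.00701 →lo
  mid=-1.94367 |R|=0.94525 →hi
  mid=-1.97533 |R|=0.97563 →hi
  mid=-1.99116 |R|=0.99120 →hi
  mid=-1.99907 |R|=0.99907 →hi
  ...
  [-2.00006,-1.99994] ⇒ x*=-2.0000
So |R|<1 on (-2.0000, 0).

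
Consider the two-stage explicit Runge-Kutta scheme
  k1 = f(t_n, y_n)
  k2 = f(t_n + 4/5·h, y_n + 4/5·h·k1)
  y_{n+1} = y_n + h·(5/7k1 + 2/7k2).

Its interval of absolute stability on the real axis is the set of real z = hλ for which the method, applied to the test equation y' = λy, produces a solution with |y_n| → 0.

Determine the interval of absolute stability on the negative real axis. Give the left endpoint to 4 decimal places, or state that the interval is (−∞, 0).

With y'=λy (z=hλ):
  k1=λy_n ⇒ h·k1=z·y_n;  k2=λ(1+4/5z)y_n ⇒ h·k2=z(1+4/5z)y_n
  y_{n+1}/y_n = 1 + 5/7z + 2/7z(1+4/5z) = 1 + z + 8/35z²
  R(z) = 1 + z + 8/35z².

Boundary: |R(x)|=1, x<0.
x=-0.81: |R|=0.3400
R=1: x+8/35x²=0 ⇒ x=−35/8=-4.3750; min R=1−1/(4·8/35)=-0.0938>−1
Confirm numerically:
  x=-4.097: |R|=0.73966 <1
  x=-3.140: |R|=0.11362 <1
  x=-2.651: |R|=0.04465 <1
  x=-1.881: |R|=0.07228 <1
  x=-4.523: |R|=1.15301 >1
  x=-4.432: |R|=1.05774 >1
  x=-4.420: |R|=1.04546 >1
Stable set (-4.3750, 0).

z∈(-4.3750,0).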